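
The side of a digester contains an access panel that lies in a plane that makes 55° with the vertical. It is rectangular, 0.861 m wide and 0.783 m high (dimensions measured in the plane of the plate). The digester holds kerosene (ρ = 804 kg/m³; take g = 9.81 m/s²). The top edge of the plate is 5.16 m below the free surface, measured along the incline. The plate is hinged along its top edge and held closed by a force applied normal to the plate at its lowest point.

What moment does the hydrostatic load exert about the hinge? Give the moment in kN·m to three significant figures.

γ = ρg = 804 × 9.81 / 1000 = 7.88724 kN/m³.
The plate makes 55° with the vertical, i.e. θ = 90° − 55° = 35° to the horizontal. Measuring y along the incline from the free-surface line, vertical depth h = y·sinθ with sinθ = 0.573576.
The centroid lies 0.783/2 = 0.3915 m below the top edge, so y_c = 5.16 + 0.3915 = 5.5515 m and h_c = 5.5515 × 0.573576 = 3.18421 m.
A = 0.861 × 0.783 = 0.674163 m².
Resultant F = γ·h_c·A = 7.88724 × 3.18421 × 0.674163 = 16.9314 kN.
I_c = b·h³/12 = 0.861 × 0.783³/12 = 0.0344435 m⁴.
Centre of pressure: y_p = y_c + I_c/(y_c·A) = 5.5515 + 0.0344435/(5.5515 × 0.674163) = 5.5515 + 0.00920306 = 5.5607 m along the plane.
The resultant acts 0.3915 + 0.00920306 = 0.400703 m (along the plate) below the hinge at the top edge, so the moment about the hinge is M = F × 0.400703 = 16.9314 × 0.400703 = 6.78446 kN·m.

M ≈ 6.78 kN·m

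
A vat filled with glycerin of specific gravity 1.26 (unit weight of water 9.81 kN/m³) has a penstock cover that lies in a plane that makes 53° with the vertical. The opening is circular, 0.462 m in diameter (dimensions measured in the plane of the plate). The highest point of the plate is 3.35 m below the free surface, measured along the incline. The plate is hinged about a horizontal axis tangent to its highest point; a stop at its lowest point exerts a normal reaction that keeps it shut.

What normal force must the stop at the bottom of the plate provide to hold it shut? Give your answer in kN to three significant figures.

P ≈ 2.27 kN

γ = 1.26 × 9.81 = 12.3606 kN/m³.
The plate makes 53° with the vertical, i.e. θ = 90° − 53° = 37° to the horizontal. Measuring y along the incline from the free-surface line, vertical depth h = y·sinθ with sinθ = 0.601815.
The centroid is at the centre, 0.231 m below the top of the plate, so y_c = 3.35 + 0.231 = 3.581 m and h_c = 3.581 × 0.601815 = 2.1551 m.
A = π(0.231)² = 0.167639 m².
Resultant F = γ·h_c·A = 12.3606 × 2.1551 × 0.167639 = 4.46562 kN.
I_c = πr⁴/4 = π × 0.231⁴/4 = 0.00223634 m⁴.
Centre of pressure: y_p = y_c + I_c/(y_c·A) = 3.581 + 0.00223634/(3.581 × 0.167639) = 3.581 + 0.00372528 = 3.58473 m along the plane.
The resultant acts 0.231 + 0.00372528 = 0.234725 m (along the plate) below the hinge at the top edge, so the moment about the hinge is M = F × 0.234725 = 4.46562 × 0.234725 = 1.04819 kN·m.
A normal force at the bottom, 0.462 m from the hinge, must supply this moment: P = 1.04819/0.462 = 2.26881 kN.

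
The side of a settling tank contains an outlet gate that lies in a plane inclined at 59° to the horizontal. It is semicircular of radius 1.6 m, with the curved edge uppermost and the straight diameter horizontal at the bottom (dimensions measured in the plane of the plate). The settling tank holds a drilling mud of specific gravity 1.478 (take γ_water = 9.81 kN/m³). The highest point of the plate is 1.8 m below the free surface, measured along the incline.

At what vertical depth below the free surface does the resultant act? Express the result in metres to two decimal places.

h_p = 2.39 m

γ = 1.478 × 9.81 = 14.49918 kN/m³.
Let θ = 59° be the plate's angle to the horizontal; measure y along the incline from where the plane meets the free surface. Vertical depth h = y·sinθ with sinθ = 0.857167.
The centroid lies 4r/(3π) = 0.679061 m above the diameter, so r − 4r/(3π) = 1.6 − 0.679061 = 0.920939 m below the topmost point, so y_c = 1.8 + 0.920939 = 2.72094 m and h_c = 2.72094 × 0.857167 = 2.3323 m.
A = πr²/2 = π × 1.6²/2 = 4.02124 m².
Resultant F = γ·h_c·A = 14.49918 × 2.3323 × 4.02124 = 135.984 kN.
I_c = (π/8 − 8/(9π))·r⁴ = 0.109757 × 1.6⁴ = 0.719303 m⁴.
Centre of pressure: y_p = y_c + I_c/(y_c·A) = 2.72094 + 0.719303/(2.72094 × 4.02124) = 2.72094 + 0.0657405 = 2.78668 m along the plane.
Vertically, h_p = y_p·sinθ = 2.78668 × 0.857167 = 2.38865 m.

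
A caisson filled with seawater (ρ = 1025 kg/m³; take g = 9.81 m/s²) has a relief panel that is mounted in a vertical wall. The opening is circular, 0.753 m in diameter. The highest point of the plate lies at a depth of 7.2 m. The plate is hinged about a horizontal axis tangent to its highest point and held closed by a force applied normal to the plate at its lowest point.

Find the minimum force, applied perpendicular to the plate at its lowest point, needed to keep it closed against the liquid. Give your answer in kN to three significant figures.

γ = ρg = 1025 × 9.81 / 1000 = 10.05525 kN/m³.
The centroid is at the centre, 0.3765 m below the top of the plate, so the centroid depth is h_c = 7.2 + 0.3765 = 7.5765 m.
A = π(0.3765)² = 0.445328 m².
Resultant F = γ·h_c·A = 10.05525 × 7.5765 × 0.445328 = 33.9267 kN.
I_c = πr⁴/4 = π × 0.3765⁴/4 = 0.0157816 m⁴.
Centre of pressure: y_p = y_c + I_c/(y_c·A) = 7.5765 + 0.0157816/(7.5765 × 0.445328) = 7.5765 + 0.00467738 = 7.58118 m along the plane.
The resultant acts 0.3765 + 0.00467738 = 0.381177 m (along the plate) below the hinge at the top edge, so the moment about the hinge is M = F × 0.381177 = 33.9267 × 0.381177 = 12.9321 kN·m.
A normal force at the bottom, 0.753 m from the hinge, must supply this moment: P = 12.9321/0.753 = 17.1741 kN.

P ≈ 17.2 kN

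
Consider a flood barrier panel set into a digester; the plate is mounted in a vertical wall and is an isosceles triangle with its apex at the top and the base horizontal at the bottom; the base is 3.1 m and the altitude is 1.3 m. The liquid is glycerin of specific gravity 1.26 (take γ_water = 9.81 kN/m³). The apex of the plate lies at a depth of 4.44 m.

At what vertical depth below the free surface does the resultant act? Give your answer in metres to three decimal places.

γ = 1.26 × 9.81 = 12.3606 kN/m³.
With the apex up, the centroid sits 2h/3 = 2 × 1.3/3 = 0.866667 m below the apex, so the centroid depth is h_c = 4.44 + 0.866667 = 5.30667 m.
A = ½ × 3.1 × 1.3 = 2.015 m².
Resultant F = γ·h_c·A = 12.3606 × 5.30667 × 2.015 = 132.171 kN.
I_c = b·h³/36 = 3.1 × 1.3³/36 = 0.189186 m⁴.
Centre of pressure: y_p = y_c + I_c/(y_c·A) = 5.30667 + 0.189186/(5.30667 × 2.015) = 5.30667 + 0.0176926 = 5.32436 m along the plane.

h_p = 5.324 m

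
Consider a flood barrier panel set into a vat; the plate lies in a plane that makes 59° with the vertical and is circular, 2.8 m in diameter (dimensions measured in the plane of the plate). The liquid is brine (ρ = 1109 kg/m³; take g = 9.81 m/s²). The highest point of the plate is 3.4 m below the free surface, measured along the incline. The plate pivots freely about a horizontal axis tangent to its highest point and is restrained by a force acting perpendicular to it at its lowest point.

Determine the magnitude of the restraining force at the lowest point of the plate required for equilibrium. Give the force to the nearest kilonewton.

γ = ρg = 1109 × 9.81 / 1000 = 10.87929 kN/m³.
The plate makes 59° with the vertical, i.e. θ = 90° − 59° = 31° to the horizontal. Measuring y along the incline from the free-surface line, vertical depth h = y·sinθ with sinθ = 0.515038.
The centroid is at the centre, 1.4 m below the top of the plate, so y_c = 3.4 + 1.4 = 4.8 m and h_c = 4.8 × 0.515038 = 2.47218 m.
A = π(1.4)² = 6.15752 m².
Resultant F = γ·h_c·A = 10.87929 × 2.47218 × 6.15752 = 165.61 kN.
I_c = πr⁴/4 = π × 1.4⁴/4 = 3.01719 m⁴.
Centre of pressure: y_p = y_c + I_c/(y_c·A) = 4.8 + 3.01719/(4.8 × 6.15752) = 4.8 + 0.102084 = 4.90208 m along the plane.
The resultant acts 1.4 + 0.102084 = 1.50208 m (along the plate) below the hinge at the top edge, so the moment about the hinge is M = F × 1.50208 = 165.61 × 1.50208 = 248.759 kN·m.
A normal force at the bottom, 2.8 m from the hinge, must supply this moment: P = 248.759/2.8 = 88.8425 kN.

P ≈ 89 kN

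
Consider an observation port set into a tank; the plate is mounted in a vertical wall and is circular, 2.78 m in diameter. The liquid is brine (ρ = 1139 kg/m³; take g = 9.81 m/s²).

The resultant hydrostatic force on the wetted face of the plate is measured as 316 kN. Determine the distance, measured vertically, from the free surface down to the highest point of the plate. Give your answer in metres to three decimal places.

d_top ≈ 3.269 m

γ = ρg = 1139 × 9.81 / 1000 = 11.17359 kN/m³.
A = π(1.39)² = 6.06987 m².
From F = γ·h_c·A, the centroid depth is h_c = 316/(11.17359 × 6.06987) = 4.65924 m.
The centroid is at the centre, 1.39 m below the top of the plate, so the highest point sits at h_top = 4.65924 − 1.39 = 3.26924 m below the surface.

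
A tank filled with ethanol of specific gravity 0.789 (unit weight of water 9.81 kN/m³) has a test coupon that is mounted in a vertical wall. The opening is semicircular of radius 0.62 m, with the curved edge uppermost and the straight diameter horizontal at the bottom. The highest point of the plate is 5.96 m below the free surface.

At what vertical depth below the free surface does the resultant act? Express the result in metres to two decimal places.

h_p = 6.32 m

γ = 0.789 × 9.81 = 7.74009 kN/m³.
The centroid lies 4r/(3π) = 0.263136 m above the diameter, so r − 4r/(3π) = 0.62 − 0.263136 = 0.356864 m below the topmost point, so the centroid depth is h_c = 5.96 + 0.356864 = 6.31686 m.
A = πr²/2 = π × 0.62²/2 = 0.603814 m².
Resultant F = γ·h_c·A = 7.74009 × 6.31686 × 0.603814 = 29.5223 kN.
I_c = (π/8 − 8/(9π))·r⁴ = 0.109757 × 0.62⁴ = 0.0162181 m⁴.
Centre of pressure: y_p = y_c + I_c/(y_c·A) = 6.31686 + 0.0162181/(6.31686 × 0.603814) = 6.31686 + 0.00425202 = 6.32111 m along the plane.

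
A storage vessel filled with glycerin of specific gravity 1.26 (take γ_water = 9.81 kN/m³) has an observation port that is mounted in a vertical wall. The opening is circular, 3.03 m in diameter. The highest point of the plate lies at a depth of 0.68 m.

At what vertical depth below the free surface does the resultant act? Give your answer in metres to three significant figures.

γ = 1.26 × 9.81 = 12.3606 kN/m³.
The centroid is at the centre, 1.515 m below the top of the plate, so the centroid depth is h_c = 0.68 + 1.515 = 2.195 m.
A = π(1.515)² = 7.21066 m².
Resultant F = γ·h_c·A = 12.3606 × 2.195 × 7.21066 = 195.636 kN.
I_c = πr⁴/4 = π × 1.515⁴/4 = 4.13752 m⁴.
Centre of pressure: y_p = y_c + I_c/(y_c·A) = 2.195 + 4.13752/(2.195 × 7.21066) = 2.195 + 0.261415 = 2.45641 m along the plane.

h_p = 2.46 m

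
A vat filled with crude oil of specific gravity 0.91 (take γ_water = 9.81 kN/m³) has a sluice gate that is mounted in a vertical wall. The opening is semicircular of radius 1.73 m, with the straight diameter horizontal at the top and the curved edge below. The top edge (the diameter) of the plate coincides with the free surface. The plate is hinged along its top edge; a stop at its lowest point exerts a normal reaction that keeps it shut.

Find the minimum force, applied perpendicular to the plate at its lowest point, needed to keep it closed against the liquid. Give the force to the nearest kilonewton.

γ = 0.91 × 9.81 = 8.9271 kN/m³.
The centroid of a semicircle lies 4r/(3π) = 0.734235 m from the diameter, here below the top edge, so the centroid depth is h_c = 0.734235 m.
A = πr²/2 = π × 1.73²/2 = 4.70124 m².
Resultant F = γ·h_c·A = 8.9271 × 0.734235 × 4.70124 = 30.8147 kN.
I_c = (π/8 − 8/(9π))·r⁴ = 0.109757 × 1.73⁴ = 0.983143 m⁴.
Centre of pressure: y_p = y_c + I_c/(y_c·A) = 0.734235 + 0.983143/(0.734235 × 4.70124) = 0.734235 + 0.284819 = 1.01905 m along the plane.
The resultant acts 0.734235 + 0.284819 = 1.01905 m (along the plate) below the hinge at the top edge, so the moment about the hinge is M = F × 1.01905 = 30.8147 × 1.01905 = 31.4017 kN·m.
A normal force at the bottom, 1.73 m from the hinge, must supply this moment: P = 31.4017/1.73 = 18.1513 kN.

P ≈ 18 kN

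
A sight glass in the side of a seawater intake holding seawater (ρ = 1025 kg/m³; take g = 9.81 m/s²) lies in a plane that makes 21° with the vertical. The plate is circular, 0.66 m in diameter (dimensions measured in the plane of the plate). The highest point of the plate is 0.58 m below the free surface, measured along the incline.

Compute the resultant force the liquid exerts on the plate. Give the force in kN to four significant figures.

γ = ρg = 1025 × 9.81 / 1000 = 10.05525 kN/m³.
The plate makes 21° with the vertical, i.e. θ = 90° − 21° = 69° to the horizontal. Measuring y along the incline from the free-surface line, vertical depth h = y·sinθ with sinθ = 0.933580.
The centroid is at the centre, 0.33 m below the top of the plate, so y_c = 0.58 + 0.33 = 0.91 m and h_c = 0.91 × 0.933580 = 0.849558 m.
A = π(0.33)² = 0.342119 m².
Resultant F = γ·h_c·A = 10.05525 × 0.849558 × 0.342119 = 2.92256 kN.

F ≈ 2.923 kN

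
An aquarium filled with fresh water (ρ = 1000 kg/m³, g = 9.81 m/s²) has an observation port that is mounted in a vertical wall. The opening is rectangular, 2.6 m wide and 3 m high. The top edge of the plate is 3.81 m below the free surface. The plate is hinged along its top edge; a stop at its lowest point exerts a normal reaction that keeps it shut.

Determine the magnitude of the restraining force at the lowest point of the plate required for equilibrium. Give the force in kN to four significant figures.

γ = ρg = 1000 × 9.81 = 9810 N/m³ = 9.81 kN/m³.
The centroid lies 3/2 = 1.5 m below the top edge, so the centroid depth is h_c = 3.81 + 1.5 = 5.31 m.
A = 2.6 × 3 = 7.8 m².
Resultant F = γ·h_c·A = 9.81 × 5.31 × 7.8 = 406.311 kN.
I_c = b·h³/12 = 2.6 × 3³/12 = 5.85 m⁴.
Centre of pressure: y_p = y_c + I_c/(y_c·A) = 5.31 + 5.85/(5.31 × 7.8) = 5.31 + 0.141243 = 5.45124 m along the plane.
The resultant acts 1.5 + 0.141243 = 1.64124 m (along the plate) below the hinge at the top edge, so the moment about the hinge is M = F × 1.64124 = 406.311 × 1.64124 = 666.854 kN·m.
A normal force at the bottom, 3 m from the hinge, must supply this moment: P = 666.854/3 = 222.285 kN.

P ≈ 222.3 kN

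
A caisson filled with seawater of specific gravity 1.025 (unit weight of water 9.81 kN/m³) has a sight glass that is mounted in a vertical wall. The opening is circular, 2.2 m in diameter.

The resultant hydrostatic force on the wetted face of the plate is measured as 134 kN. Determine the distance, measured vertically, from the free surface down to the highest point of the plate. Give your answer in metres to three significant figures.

γ = 1.025 × 9.81 = 10.05525 kN/m³.
A = π(1.1)² = 3.80133 m².
From F = γ·h_c·A, the centroid depth is h_c = 134/(10.05525 × 3.80133) = 3.50571 m.
The centroid is at the centre, 1.1 m below the top of the plate, so the highest point sits at h_top = 3.50571 − 1.1 = 2.40571 m below the surface.

d_top ≈ 2.41 m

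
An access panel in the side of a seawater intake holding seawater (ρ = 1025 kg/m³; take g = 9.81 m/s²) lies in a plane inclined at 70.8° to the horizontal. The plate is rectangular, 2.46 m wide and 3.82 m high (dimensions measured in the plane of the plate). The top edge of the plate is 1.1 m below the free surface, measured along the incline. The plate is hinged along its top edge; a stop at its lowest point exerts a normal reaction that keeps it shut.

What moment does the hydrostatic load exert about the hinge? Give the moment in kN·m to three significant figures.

M ≈ 622 kN·m

γ = ρg = 1025 × 9.81 / 1000 = 10.05525 kN/m³.
Let θ = 70.8° be the plate's angle to the horizontal; measure y along the incline from where the plane meets the free surface. Vertical depth h = y·sinθ with sinθ = 0.944376.
The centroid lies 3.82/2 = 1.91 m below the top edge, so y_c = 1.1 + 1.91 = 3.01 m and h_c = 3.01 × 0.944376 = 2.84257 m.
A = 2.46 × 3.82 = 9.3972 m².
Resultant F = γ·h_c·A = 10.05525 × 2.84257 × 9.3972 = 268.598 kN.
I_c = b·h³/12 = 2.46 × 3.82³/12 = 11.4273 m⁴.
Centre of pressure: y_p = y_c + I_c/(y_c·A) = 3.01 + 11.4273/(3.01 × 9.3972) = 3.01 + 0.403997 = 3.414 m along the plane.
The resultant acts 1.91 + 0.403997 = 2.314 m (along the plate) below the hinge at the top edge, so the moment about the hinge is M = F × 2.314 = 268.598 × 2.314 = 621.536 kN·m.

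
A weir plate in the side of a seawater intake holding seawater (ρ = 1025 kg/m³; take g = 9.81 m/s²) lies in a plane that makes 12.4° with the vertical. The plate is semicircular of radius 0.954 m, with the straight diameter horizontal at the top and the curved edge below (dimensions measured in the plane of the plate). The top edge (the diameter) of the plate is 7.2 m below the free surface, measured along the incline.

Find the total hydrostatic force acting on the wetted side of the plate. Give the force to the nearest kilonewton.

F ≈ 107 kN

γ = ρg = 1025 × 9.81 / 1000 = 10.05525 kN/m³.
The plate makes 12.4° with the vertical, i.e. θ = 90° − 12.4° = 77.6° to the horizontal. Measuring y along the incline from the free-surface line, vertical depth h = y·sinθ with sinθ = 0.976672.
The centroid of a semicircle lies 4r/(3π) = 0.40489 m from the diameter, here below the top edge, so y_c = 7.2 + 0.40489 = 7.60489 m and h_c = 7.60489 × 0.976672 = 7.42748 m.
A = πr²/2 = π × 0.954²/2 = 1.42961 m².
Resultant F = γ·h_c·A = 10.05525 × 7.42748 × 1.42961 = 106.771 kN.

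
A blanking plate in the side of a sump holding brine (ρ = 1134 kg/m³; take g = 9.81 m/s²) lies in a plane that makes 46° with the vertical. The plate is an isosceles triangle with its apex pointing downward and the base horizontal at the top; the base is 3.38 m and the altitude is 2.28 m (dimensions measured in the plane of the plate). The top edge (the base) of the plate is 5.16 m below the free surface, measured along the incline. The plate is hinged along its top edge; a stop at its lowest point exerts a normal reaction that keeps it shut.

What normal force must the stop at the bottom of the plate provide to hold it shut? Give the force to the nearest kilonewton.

P ≈ 63 kN

γ = ρg = 1134 × 9.81 / 1000 = 11.12454 kN/m³.
The plate makes 46° with the vertical, i.e. θ = 90° − 46° = 44° to the horizontal. Measuring y along the incline from the free-surface line, vertical depth h = y·sinθ with sinθ = 0.694658.
With the apex down, the centroid sits h/3 = 2.28/3 = 0.76 m below the base (the top edge), so y_c = 5.16 + 0.76 = 5.92 m and h_c = 5.92 × 0.694658 = 4.11238 m.
A = ½ × 3.38 × 2.28 = 3.8532 m².
Resultant F = γ·h_c·A = 11.12454 × 4.11238 × 3.8532 = 176.277 kN.
I_c = b·h³/36 = 3.38 × 2.28³/36 = 1.1128 m⁴.
Centre of pressure: y_p = y_c + I_c/(y_c·A) = 5.92 + 1.1128/(5.92 × 3.8532) = 5.92 + 0.0487836 = 5.96878 m along the plane.
The resultant acts 0.76 + 0.0487836 = 0.808784 m (along the plate) below the hinge at the top edge, so the moment about the hinge is M = F × 0.808784 = 176.277 × 0.808784 = 142.57 kN·m.
A normal force at the bottom, 2.28 m from the hinge, must supply this moment: P = 142.57/2.28 = 62.5307 kN.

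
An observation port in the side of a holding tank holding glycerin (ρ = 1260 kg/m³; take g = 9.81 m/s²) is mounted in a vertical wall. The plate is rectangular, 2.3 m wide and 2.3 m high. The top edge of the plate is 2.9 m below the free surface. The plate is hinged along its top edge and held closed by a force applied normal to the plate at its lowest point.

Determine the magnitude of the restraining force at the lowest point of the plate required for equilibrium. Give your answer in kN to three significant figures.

γ = ρg = 1260 × 9.81 / 1000 = 12.3606 kN/m³.
The centroid lies 2.3/2 = 1.15 m below the top edge, so the centroid depth is h_c = 2.9 + 1.15 = 4.05 m.
A = 2.3 × 2.3 = 5.29 m².
Resultant F = γ·h_c·A = 12.3606 × 4.05 × 5.29 = 264.82 kN.
I_c = b·h³/12 = 2.3 × 2.3³/12 = 2.33201 m⁴.
Centre of pressure: y_p = y_c + I_c/(y_c·A) = 4.05 + 2.33201/(4.05 × 5.29) = 4.05 + 0.108848 = 4.15885 m along the plane.
The resultant acts 1.15 + 0.108848 = 1.25885 m (along the plate) below the hinge at the top edge, so the moment about the hinge is M = F × 1.25885 = 264.82 × 1.25885 = 333.369 kN·m.
A normal force at the bottom, 2.3 m from the hinge, must supply this moment: P = 333.369/2.3 = 144.943 kN.

P ≈ 145 kN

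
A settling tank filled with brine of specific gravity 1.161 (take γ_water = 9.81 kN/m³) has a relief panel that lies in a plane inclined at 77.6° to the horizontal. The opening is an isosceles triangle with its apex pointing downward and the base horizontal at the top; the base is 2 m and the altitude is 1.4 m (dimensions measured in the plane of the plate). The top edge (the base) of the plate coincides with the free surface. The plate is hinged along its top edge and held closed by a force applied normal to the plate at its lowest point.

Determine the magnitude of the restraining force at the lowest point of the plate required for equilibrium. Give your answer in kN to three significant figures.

γ = 1.161 × 9.81 = 11.38941 kN/m³.
Let θ = 77.6° be the plate's angle to the horizontal; measure y along the incline from where the plane meets the free surface. Vertical depth h = y·sinθ with sinθ = 0.976672.
With the apex down, the centroid sits h/3 = 1.4/3 = 0.466667 m below the base (the top edge), so y_c = 0.466667 m and h_c = 0.466667 × 0.976672 = 0.455781 m.
A = ½ × 2 × 1.4 = 1.4 m².
Resultant F = γ·h_c·A = 11.38941 × 0.455781 × 1.4 = 7.26751 kN.
I_c = b·h³/36 = 2 × 1.4³/36 = 0.152444 m⁴.
Centre of pressure: y_p = y_c + I_c/(y_c·A) = 0.466667 + 0.152444/(0.466667 × 1.4) = 0.466667 + 0.233332 = 0.699999 m along the plane.
The resultant acts 0.466667 + 0.233332 = 0.699999 m (along the plate) below the hinge at the top edge, so the moment about the hinge is M = F × 0.699999 = 7.26751 × 0.699999 = 5.08725 kN·m.
A normal force at the bottom, 1.4 m from the hinge, must supply this moment: P = 5.08725/1.4 = 3.63375 kN.

P ≈ 3.63 kN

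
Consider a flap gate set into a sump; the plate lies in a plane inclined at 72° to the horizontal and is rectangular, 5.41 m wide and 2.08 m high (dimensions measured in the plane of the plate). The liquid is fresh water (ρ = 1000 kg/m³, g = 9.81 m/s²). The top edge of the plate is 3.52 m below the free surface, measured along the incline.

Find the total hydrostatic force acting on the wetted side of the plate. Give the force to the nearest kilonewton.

γ = ρg = 1000 × 9.81 = 9810 N/m³ = 9.81 kN/m³.
Let θ = 72° be the plate's angle to the horizontal; measure y along the incline from where the plane meets the free surface. Vertical depth h = y·sinθ with sinθ = 0.951057.
The centroid lies 2.08/2 = 1.04 m below the top edge, so y_c = 3.52 + 1.04 = 4.56 m and h_c = 4.56 × 0.951057 = 4.33682 m.
A = 5.41 × 2.08 = 11.2528 m².
Resultant F = γ·h_c·A = 9.81 × 4.33682 × 11.2528 = 478.741 kN.

F ≈ 479 kN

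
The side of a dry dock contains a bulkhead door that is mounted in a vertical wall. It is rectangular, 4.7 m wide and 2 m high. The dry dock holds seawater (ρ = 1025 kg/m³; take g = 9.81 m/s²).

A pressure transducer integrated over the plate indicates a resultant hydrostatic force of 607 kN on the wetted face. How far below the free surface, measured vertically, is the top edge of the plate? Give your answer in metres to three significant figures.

d_top ≈ 5.42 m

γ = ρg = 1025 × 9.81 / 1000 = 10.05525 kN/m³.
A = 4.7 × 2 = 9.4 m².
From F = γ·h_c·A, the centroid depth is h_c = 607/(10.05525 × 9.4) = 6.42197 m.
The centroid lies 2/2 = 1 m below the top edge, so the top edge sits at h_top = 6.42197 − 1 = 5.42197 m below the surface.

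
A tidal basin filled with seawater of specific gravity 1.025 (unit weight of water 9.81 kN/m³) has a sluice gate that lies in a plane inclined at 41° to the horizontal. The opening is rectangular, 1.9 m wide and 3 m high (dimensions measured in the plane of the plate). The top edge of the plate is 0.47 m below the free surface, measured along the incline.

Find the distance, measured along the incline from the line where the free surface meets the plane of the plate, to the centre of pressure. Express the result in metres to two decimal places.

y_p = 2.35 m

γ = 1.025 × 9.81 = 10.05525 kN/m³.
Let θ = 41° be the plate's angle to the horizontal; measure y along the incline from where the plane meets the free surface. Vertical depth h = y·sinθ with sinθ = 0.656059.
The centroid lies 3/2 = 1.5 m below the top edge, so y_c = 0.47 + 1.5 = 1.97 m and h_c = 1.97 × 0.656059 = 1.29244 m.
A = 1.9 × 3 = 5.7 m².
Resultant F = γ·h_c·A = 10.05525 × 1.29244 × 5.7 = 74.0761 kN.
I_c = b·h³/12 = 1.9 × 3³/12 = 4.275 m⁴.
Centre of pressure: y_p = y_c + I_c/(y_c·A) = 1.97 + 4.275/(1.97 × 5.7) = 1.97 + 0.380711 = 2.35071 m along the plane.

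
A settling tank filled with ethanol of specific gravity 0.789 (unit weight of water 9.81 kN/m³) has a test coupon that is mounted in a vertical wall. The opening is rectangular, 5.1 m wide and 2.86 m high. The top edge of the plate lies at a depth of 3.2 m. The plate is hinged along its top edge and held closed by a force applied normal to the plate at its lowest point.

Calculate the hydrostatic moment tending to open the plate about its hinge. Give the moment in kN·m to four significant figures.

γ = 0.789 × 9.81 = 7.74009 kN/m³.
The centroid lies 2.86/2 = 1.43 m below the top edge, so the centroid depth is h_c = 3.2 + 1.43 = 4.63 m.
A = 5.1 × 2.86 = 14.586 m².
Resultant F = γ·h_c·A = 7.74009 × 4.63 × 14.586 = 522.713 kN.
I_c = b·h³/12 = 5.1 × 2.86³/12 = 9.9423 m⁴.
Centre of pressure: y_p = y_c + I_c/(y_c·A) = 4.63 + 9.9423/(4.63 × 14.586) = 4.63 + 0.147221 = 4.77722 m along the plane.
The resultant acts 1.43 + 0.147221 = 1.57722 m (along the plate) below the hinge at the top edge, so the moment about the hinge is M = F × 1.57722 = 522.713 × 1.57722 = 824.433 kN·m.

M ≈ 824.4 kN·m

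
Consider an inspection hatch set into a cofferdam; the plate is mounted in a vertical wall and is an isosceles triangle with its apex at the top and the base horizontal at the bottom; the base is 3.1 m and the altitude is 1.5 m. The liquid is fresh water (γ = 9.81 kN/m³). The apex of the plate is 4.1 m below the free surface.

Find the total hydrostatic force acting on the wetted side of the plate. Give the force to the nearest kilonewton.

γ = 9.81 kN/m³.
With the apex up, the centroid sits 2h/3 = 2 × 1.5/3 = 1 m below the apex, so the centroid depth is h_c = 4.1 + 1 = 5.1 m.
A = ½ × 3.1 × 1.5 = 2.325 m².
Resultant F = γ·h_c·A = 9.81 × 5.1 × 2.325 = 116.322 kN.

F ≈ 116 kN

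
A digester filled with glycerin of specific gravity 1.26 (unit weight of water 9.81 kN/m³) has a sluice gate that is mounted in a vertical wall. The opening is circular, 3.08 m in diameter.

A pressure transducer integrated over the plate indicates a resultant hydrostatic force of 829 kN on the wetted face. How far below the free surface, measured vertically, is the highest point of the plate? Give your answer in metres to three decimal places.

d_top ≈ 7.462 m

γ = 1.26 × 9.81 = 12.3606 kN/m³.
A = π(1.54)² = 7.4506 m².
From F = γ·h_c·A, the centroid depth is h_c = 829/(12.3606 × 7.4506) = 9.00168 m.
The centroid is at the centre, 1.54 m below the top of the plate, so the highest point sits at h_top = 9.00168 − 1.54 = 7.46168 m below the surface.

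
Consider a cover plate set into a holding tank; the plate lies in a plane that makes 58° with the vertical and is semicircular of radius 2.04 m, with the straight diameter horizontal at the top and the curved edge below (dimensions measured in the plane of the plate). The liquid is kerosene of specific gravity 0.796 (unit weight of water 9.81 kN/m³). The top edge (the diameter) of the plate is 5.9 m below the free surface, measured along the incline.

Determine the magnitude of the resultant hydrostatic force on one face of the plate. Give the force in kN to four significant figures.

F ≈ 183.0 kN

γ = 0.796 × 9.81 = 7.80876 kN/m³.
The plate makes 58° with the vertical, i.e. θ = 90° − 58° = 32° to the horizontal. Measuring y along the incline from the free-surface line, vertical depth h = y·sinθ with sinθ = 0.529919.
The centroid of a semicircle lies 4r/(3π) = 0.865803 m from the diameter, here below the top edge, so y_c = 5.9 + 0.865803 = 6.7658 m and h_c = 6.7658 × 0.529919 = 3.58533 m.
A = πr²/2 = π × 2.04²/2 = 6.53703 m².
Resultant F = γ·h_c·A = 7.80876 × 3.58533 × 6.53703 = 183.017 kN.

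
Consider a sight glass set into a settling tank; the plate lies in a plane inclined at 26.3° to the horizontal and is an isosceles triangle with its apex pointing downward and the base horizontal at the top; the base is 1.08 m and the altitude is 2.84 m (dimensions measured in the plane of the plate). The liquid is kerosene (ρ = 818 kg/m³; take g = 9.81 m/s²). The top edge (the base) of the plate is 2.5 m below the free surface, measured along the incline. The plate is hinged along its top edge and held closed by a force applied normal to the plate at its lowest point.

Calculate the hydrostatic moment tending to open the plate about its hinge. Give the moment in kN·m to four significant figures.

M ≈ 20.23 kN·m

γ = ρg = 818 × 9.81 / 1000 = 8.02458 kN/m³.
Let θ = 26.3° be the plate's angle to the horizontal; measure y along the incline from where the plane meets the free surface. Vertical depth h = y·sinθ with sinθ = 0.443071.
With the apex down, the centroid sits h/3 = 2.84/3 = 0.946667 m below the base (the top edge), so y_c = 2.5 + 0.946667 = 3.44667 m and h_c = 3.44667 × 0.443071 = 1.52712 m.
A = ½ × 1.08 × 2.84 = 1.5336 m².
Resultant F = γ·h_c·A = 8.02458 × 1.52712 × 1.5336 = 18.7935 kN.
I_c = b·h³/36 = 1.08 × 2.84³/36 = 0.687189 m⁴.
Centre of pressure: y_p = y_c + I_c/(y_c·A) = 3.44667 + 0.687189/(3.44667 × 1.5336) = 3.44667 + 0.130006 = 3.57668 m along the plane.
The resultant acts 0.946667 + 0.130006 = 1.07667 m (along the plate) below the hinge at the top edge, so the moment about the hinge is M = F × 1.07667 = 18.7935 × 1.07667 = 20.2344 kN·m.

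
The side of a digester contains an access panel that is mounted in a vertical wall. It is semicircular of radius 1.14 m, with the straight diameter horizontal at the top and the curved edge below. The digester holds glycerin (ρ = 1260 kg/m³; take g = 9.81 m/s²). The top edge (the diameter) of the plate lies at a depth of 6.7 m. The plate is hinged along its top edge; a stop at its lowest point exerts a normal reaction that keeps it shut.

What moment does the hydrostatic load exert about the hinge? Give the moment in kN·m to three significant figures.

M ≈ 90.0 kN·m

γ = ρg = 1260 × 9.81 / 1000 = 12.3606 kN/m³.
The centroid of a semicircle lies 4r/(3π) = 0.483831 m from the diameter, here below the top edge, so the centroid depth is h_c = 6.7 + 0.483831 = 7.18383 m.
A = πr²/2 = π × 1.14²/2 = 2.04141 m².
Resultant F = γ·h_c·A = 12.3606 × 7.18383 × 2.04141 = 181.27 kN.
I_c = (π/8 − 8/(9π))·r⁴ = 0.109757 × 1.14⁴ = 0.185375 m⁴.
Centre of pressure: y_p = y_c + I_c/(y_c·A) = 7.18383 + 0.185375/(7.18383 × 2.04141) = 7.18383 + 0.0126405 = 7.19647 m along the plane.
The resultant acts 0.483831 + 0.0126405 = 0.496472 m (along the plate) below the hinge at the top edge, so the moment about the hinge is M = F × 0.496472 = 181.27 × 0.496472 = 89.9955 kN·m.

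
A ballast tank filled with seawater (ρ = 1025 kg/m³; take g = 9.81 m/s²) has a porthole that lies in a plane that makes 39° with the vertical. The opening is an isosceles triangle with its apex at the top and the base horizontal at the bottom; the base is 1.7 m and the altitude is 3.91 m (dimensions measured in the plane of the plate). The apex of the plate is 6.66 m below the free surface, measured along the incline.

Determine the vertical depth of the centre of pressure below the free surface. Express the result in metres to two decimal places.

γ = ρg = 1025 × 9.81 / 1000 = 10.05525 kN/m³.
The plate makes 39° with the vertical, i.e. θ = 90° − 39° = 51° to the horizontal. Measuring y along the incline from the free-surface line, vertical depth h = y·sinθ with sinθ = 0.777146.
With the apex up, the centroid sits 2h/3 = 2 × 3.91/3 = 2.60667 m below the apex, so y_c = 6.66 + 2.60667 = 9.26667 m and h_c = 9.26667 × 0.777146 = 7.20156 m.
A = ½ × 1.7 × 3.91 = 3.3235 m².
Resultant F = γ·h_c·A = 10.05525 × 7.20156 × 3.3235 = 240.666 kN.
I_c = b·h³/36 = 1.7 × 3.91³/36 = 2.82278 m⁴.
Centre of pressure: y_p = y_c + I_c/(y_c·A) = 9.26667 + 2.82278/(9.26667 × 3.3235) = 9.26667 + 0.0916553 = 9.35833 m along the plane.
Vertically, h_p = y_p·sinθ = 9.35833 × 0.777146 = 7.27279 m.

h_p = 7.27 m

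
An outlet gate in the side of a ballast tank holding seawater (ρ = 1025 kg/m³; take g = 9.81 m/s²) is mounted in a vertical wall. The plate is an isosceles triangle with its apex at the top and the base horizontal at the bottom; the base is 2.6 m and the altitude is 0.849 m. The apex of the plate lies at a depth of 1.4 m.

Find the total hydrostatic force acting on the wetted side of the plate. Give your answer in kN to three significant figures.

F ≈ 21.8 kN

γ = ρg = 1025 × 9.81 / 1000 = 10.05525 kN/m³.
With the apex up, the centroid sits 2h/3 = 2 × 0.849/3 = 0.566 m below the apex, so the centroid depth is h_c = 1.4 + 0.566 = 1.966 m.
A = ½ × 2.6 × 0.849 = 1.1037 m².
Resultant F = γ·h_c·A = 10.05525 × 1.966 × 1.1037 = 21.8186 kN.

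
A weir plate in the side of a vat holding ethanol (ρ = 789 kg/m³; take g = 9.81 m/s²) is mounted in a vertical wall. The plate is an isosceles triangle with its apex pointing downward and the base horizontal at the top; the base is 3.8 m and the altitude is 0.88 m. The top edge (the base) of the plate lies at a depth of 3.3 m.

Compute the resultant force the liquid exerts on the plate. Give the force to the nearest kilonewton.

F ≈ 47 kN

γ = ρg = 789 × 9.81 / 1000 = 7.74009 kN/m³.
With the apex down, the centroid sits h/3 = 0.88/3 = 0.293333 m below the base (the top edge), so the centroid depth is h_c = 3.3 + 0.293333 = 3.59333 m.
A = ½ × 3.8 × 0.88 = 1.672 m².
Resultant F = γ·h_c·A = 7.74009 × 3.59333 × 1.672 = 46.5028 kN.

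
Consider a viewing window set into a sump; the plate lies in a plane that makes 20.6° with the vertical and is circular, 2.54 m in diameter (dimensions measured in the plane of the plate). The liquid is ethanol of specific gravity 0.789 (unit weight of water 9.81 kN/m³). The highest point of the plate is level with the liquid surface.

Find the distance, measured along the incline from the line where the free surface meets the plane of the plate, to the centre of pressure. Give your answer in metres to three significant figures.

γ = 0.789 × 9.81 = 7.74009 kN/m³.
The plate makes 20.6° with the vertical, i.e. θ = 90° − 20.6° = 69.4° to the horizontal. Measuring y along the incline from the free-surface line, vertical depth h = y·sinθ with sinθ = 0.936060.
The centroid is at the centre, 1.27 m below the top of the plate, so y_c = 1.27 m and h_c = 1.27 × 0.936060 = 1.1888 m.
A = π(1.27)² = 5.06707 m².
Resultant F = γ·h_c·A = 7.74009 × 1.1888 × 5.06707 = 46.6242 kN.
I_c = πr⁴/4 = π × 1.27⁴/4 = 2.04317 m⁴.
Centre of pressure: y_p = y_c + I_c/(y_c·A) = 1.27 + 2.04317/(1.27 × 5.06707) = 1.27 + 0.3175 = 1.5875 m along the plane.

y_p = 1.59 m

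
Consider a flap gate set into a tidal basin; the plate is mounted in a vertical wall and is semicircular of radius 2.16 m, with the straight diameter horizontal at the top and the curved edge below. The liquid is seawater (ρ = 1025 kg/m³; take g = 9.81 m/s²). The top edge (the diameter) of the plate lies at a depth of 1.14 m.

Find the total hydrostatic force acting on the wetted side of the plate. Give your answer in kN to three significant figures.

γ = ρg = 1025 × 9.81 / 1000 = 10.05525 kN/m³.
The centroid of a semicircle lies 4r/(3π) = 0.916732 m from the diameter, here below the top edge, so the centroid depth is h_c = 1.14 + 0.916732 = 2.05673 m.
A = πr²/2 = π × 2.16²/2 = 7.32871 m².
Resultant F = γ·h_c·A = 10.05525 × 2.05673 × 7.32871 = 151.565 kN.

F ≈ 152 kN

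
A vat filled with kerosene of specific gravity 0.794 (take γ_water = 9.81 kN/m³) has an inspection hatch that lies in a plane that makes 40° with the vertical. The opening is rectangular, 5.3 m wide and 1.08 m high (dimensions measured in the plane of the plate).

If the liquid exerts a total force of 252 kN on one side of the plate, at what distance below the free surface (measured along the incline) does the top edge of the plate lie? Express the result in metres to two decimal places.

y_top ≈ 6.84 m

γ = 0.794 × 9.81 = 7.78914 kN/m³.
A = 5.3 × 1.08 = 5.724 m².
From F = γ·h_c·A, the centroid depth is h_c = 252/(7.78914 × 5.724) = 5.65212 m.
The plate makes 40° with the vertical, i.e. θ = 90° − 40° = 50° to the horizontal. Measuring y along the incline from the free-surface line, vertical depth h = y·sinθ with sinθ = 0.766044.
Along the incline, y_c = h_c/sinθ = 5.65212/0.766044 = 7.37832 m.
The centroid lies 1.08/2 = 0.54 m below the top edge, so the top edge sits at y_top = 7.37832 − 0.54 = 6.83832 m along the incline.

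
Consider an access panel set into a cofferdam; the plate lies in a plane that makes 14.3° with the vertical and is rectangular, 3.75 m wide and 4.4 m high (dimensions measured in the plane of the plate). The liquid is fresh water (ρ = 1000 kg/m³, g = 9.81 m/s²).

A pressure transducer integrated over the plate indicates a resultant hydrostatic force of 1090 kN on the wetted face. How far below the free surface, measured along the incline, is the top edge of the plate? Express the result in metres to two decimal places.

γ = ρg = 1000 × 9.81 = 9810 N/m³ = 9.81 kN/m³.
A = 3.75 × 4.4 = 16.5 m².
From F = γ·h_c·A, the centroid depth is h_c = 1090/(9.81 × 16.5) = 6.73401 m.
The plate makes 14.3° with the vertical, i.e. θ = 90° − 14.3° = 75.7° to the horizontal. Measuring y along the incline from the free-surface line, vertical depth h = y·sinθ with sinθ = 0.969016.
Along the incline, y_c = h_c/sinθ = 6.73401/0.969016 = 6.94933 m.
The centroid lies 4.4/2 = 2.2 m below the top edge, so the top edge sits at y_top = 6.94933 − 2.2 = 4.74933 m along the incline.

y_top ≈ 4.75 m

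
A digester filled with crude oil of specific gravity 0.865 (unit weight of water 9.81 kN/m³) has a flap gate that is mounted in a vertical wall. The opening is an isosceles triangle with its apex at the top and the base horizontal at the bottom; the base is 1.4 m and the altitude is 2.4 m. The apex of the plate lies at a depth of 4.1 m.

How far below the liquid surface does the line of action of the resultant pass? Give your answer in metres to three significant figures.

γ = 0.865 × 9.81 = 8.48565 kN/m³.
With the apex up, the centroid sits 2h/3 = 2 × 2.4/3 = 1.6 m below the apex, so the centroid depth is h_c = 4.1 + 1.6 = 5.7 m.
A = ½ × 1.4 × 2.4 = 1.68 m².
Resultant F = γ·h_c·A = 8.48565 × 5.7 × 1.68 = 81.2586 kN.
I_c = b·h³/36 = 1.4 × 2.4³/36 = 0.5376 m⁴.
Centre of pressure: y_p = y_c + I_c/(y_c·A) = 5.7 + 0.5376/(5.7 × 1.68) = 5.7 + 0.0561404 = 5.75614 m along the plane.

h_p = 5.76 m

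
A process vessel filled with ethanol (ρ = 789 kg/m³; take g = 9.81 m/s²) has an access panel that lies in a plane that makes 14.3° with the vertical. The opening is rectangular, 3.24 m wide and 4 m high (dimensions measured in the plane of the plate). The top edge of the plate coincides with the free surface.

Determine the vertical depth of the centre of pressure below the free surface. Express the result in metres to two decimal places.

γ = ρg = 789 × 9.81 / 1000 = 7.74009 kN/m³.
The plate makes 14.3° with the vertical, i.e. θ = 90° − 14.3° = 75.7° to the horizontal. Measuring y along the incline from the free-surface line, vertical depth h = y·sinθ with sinθ = 0.969016.
The centroid lies 4/2 = 2 m below the top edge, so y_c = 2 m and h_c = 2 × 0.969016 = 1.93803 m.
A = 3.24 × 4 = 12.96 m².
Resultant F = γ·h_c·A = 7.74009 × 1.93803 × 12.96 = 194.407 kN.
I_c = b·h³/12 = 3.24 × 4³/12 = 17.28 m⁴.
Centre of pressure: y_p = y_c + I_c/(y_c·A) = 2 + 17.28/(2 × 12.96) = 2 + 0.666667 = 2.66667 m along the plane.
Vertically, h_p = y_p·sinθ = 2.66667 × 0.969016 = 2.58405 m.

h_p = 2.58 m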